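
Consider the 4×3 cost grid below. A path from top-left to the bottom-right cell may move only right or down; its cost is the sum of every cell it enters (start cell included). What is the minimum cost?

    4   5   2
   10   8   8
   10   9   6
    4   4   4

29

Cheapest: [0,0] [0,1] [0,2] [1,2] [2,2] [3,2]
  4 + 5 + 2 + 8 + 6 + 4 = 29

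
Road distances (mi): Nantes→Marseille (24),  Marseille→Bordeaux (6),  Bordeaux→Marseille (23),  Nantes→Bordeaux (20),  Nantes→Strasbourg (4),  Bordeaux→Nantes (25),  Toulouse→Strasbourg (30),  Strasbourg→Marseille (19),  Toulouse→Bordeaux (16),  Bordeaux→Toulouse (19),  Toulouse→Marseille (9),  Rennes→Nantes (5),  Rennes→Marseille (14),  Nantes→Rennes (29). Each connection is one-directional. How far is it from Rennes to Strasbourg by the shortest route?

9

Comparing a few candidate routes:
Rennes -> Marseille -> Bordeaux -> Toulouse -> Strasbourg: 14 + 6 + 19 + 30 = 69
Rennes -> Nantes -> Bordeaux -> Toulouse -> Strasbourg: 5 + 20 + 19 + 30 = 74
Rennes -> Nantes -> Strasbourg: 5 + 4 = 9
Rennes -> Marseille -> Bordeaux -> Nantes -> Strasbourg: 14 + 6 + 25 + 4 = 49
Best route has total 9 mi.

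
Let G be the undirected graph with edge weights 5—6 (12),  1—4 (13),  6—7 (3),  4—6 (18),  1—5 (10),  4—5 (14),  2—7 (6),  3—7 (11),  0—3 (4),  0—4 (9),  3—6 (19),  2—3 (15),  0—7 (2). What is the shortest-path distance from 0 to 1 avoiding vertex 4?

27

Comparing a few candidate routes:
0 → 3 → 6 → 5 → 1: 4 + 19 + 12 + 10 = 45
0 → 7 → 6 → 5 → 1: 2 + 3 + 12 + 10 = 27
0 → 3 → 7 → 6 → 5 → 1: 4 + 11 + 3 + 12 + 10 = 40
Best route has total 27.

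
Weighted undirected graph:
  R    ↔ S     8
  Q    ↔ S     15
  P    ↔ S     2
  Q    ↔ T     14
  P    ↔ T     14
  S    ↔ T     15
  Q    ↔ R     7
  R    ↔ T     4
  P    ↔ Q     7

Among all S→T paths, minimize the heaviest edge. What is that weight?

7

A few of the S→T routes:
S - R - T: max(8, 4) = 8
S - P - T: max(2, 14) = 14
S - P - Q - T: max(2, 7, 14) = 14
S - R - Q - P - T: max(8, 7, 7, 14) = 14
S - P - Q - R - T: max(2, 7, 7, 4) = 7
Smallest bottleneck: 7.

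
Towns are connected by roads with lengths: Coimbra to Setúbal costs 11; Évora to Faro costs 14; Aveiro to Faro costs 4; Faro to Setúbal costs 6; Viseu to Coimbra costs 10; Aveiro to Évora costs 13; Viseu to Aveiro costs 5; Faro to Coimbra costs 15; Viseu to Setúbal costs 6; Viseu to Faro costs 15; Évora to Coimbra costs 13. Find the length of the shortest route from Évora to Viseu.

18

Some routes from Évora to Viseu:
Évora-Faro-Aveiro-Viseu: 14 + 4 + 5 = 23
Évora-Coimbra-Viseu: 13 + 10 = 23
Évora-Faro-Setúbal-Viseu: 14 + 6 + 6 = 26
Évora-Aveiro-Faro-Setúbal-Viseu: 13 + 4 + 6 + 6 = 29
Évora-Faro-Viseu: 14 + 15 = 29
Évora-Aveiro-Viseu: 13 + 5 = 18
Shortest: 18.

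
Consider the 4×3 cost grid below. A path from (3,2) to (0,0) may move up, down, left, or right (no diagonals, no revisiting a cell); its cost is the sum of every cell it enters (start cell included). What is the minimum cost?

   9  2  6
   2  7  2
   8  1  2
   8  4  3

Best path: (3,2)→(2,2)→(1,2)→(0,2)→(0,1)→(0,0)
Cost: 3 + 2 + 2 + 6 + 2 + 9 = 24

24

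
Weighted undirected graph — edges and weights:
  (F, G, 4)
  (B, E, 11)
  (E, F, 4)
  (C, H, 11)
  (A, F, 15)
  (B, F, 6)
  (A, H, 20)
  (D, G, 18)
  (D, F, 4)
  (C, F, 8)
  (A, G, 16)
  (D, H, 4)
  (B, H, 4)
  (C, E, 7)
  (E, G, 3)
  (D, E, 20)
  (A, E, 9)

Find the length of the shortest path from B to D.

Comparing a few candidate routes:
B -> E -> G -> F -> D: 11 + 3 + 4 + 4 = 22
B -> E -> F -> D: 11 + 4 + 4 = 19
B -> H -> D: 4 + 4 = 8
B -> F -> D: 6 + 4 = 10
Shortest: 8.

8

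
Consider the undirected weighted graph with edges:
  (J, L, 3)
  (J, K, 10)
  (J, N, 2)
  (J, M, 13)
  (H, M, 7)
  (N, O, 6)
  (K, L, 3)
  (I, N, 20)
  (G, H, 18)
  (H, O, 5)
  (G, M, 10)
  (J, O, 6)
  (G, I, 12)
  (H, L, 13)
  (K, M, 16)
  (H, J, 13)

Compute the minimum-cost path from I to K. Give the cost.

28

A few of the I→K routes:
I → N → J → K: 20 + 2 + 10 = 32
I → G → M → K: 12 + 10 + 16 = 38
I → N → J → L → K: 20 + 2 + 3 + 3 = 28
I → G → M → J → L → K: 12 + 10 + 13 + 3 + 3 = 41
I → N → O → J → L → K: 20 + 6 + 6 + 3 + 3 = 38
The minimum is 28.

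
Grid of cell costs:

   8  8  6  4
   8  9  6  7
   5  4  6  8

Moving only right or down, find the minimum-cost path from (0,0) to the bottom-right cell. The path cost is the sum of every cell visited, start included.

Path (0,0) (1,0) (2,0) (2,1) (2,2) (2,3): 8 + 8 + 5 + 4 + 6 + 8 = 39.
For comparison, the top-then-right route costs 41.

39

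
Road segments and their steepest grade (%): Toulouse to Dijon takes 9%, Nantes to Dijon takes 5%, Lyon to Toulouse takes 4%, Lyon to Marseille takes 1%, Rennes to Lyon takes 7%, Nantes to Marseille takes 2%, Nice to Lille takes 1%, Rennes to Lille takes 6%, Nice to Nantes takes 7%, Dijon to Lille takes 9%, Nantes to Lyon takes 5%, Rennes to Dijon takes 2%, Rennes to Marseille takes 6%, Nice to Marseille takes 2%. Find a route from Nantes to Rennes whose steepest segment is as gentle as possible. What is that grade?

5

Comparing a few candidate routes:
Nantes -> Marseille -> Nice -> Lille -> Rennes: max(2, 2, 1, 6) = 6
Nantes -> Dijon -> Rennes: max(5, 2) = 5
Nantes -> Marseille -> Rennes: max(2, 6) = 6
The minimum achievable maximum is 5%.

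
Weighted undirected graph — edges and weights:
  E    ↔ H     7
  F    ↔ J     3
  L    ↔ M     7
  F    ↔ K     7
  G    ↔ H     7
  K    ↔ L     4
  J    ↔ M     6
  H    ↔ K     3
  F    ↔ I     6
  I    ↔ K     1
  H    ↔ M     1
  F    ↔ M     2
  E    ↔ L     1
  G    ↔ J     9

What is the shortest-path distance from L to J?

Checking several routes:
L→M→F→J: 7 + 2 + 3 = 12
L→E→H→M→F→J: 1 + 7 + 1 + 2 + 3 = 14
L→K→F→J: 4 + 7 + 3 = 14
L→K→H→M→F→J: 4 + 3 + 1 + 2 + 3 = 13
L→K→I→F→J: 4 + 1 + 6 + 3 = 14
L→M→J: 7 + 6 = 13
The minimum is 12.

12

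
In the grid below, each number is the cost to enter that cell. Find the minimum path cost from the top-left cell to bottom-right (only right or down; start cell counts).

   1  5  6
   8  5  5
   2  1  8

20

Take [0,0] -> [0,1] -> [1,1] -> [2,1] -> [2,2] for a total of 1 + 5 + 5 + 1 + 8 = 20.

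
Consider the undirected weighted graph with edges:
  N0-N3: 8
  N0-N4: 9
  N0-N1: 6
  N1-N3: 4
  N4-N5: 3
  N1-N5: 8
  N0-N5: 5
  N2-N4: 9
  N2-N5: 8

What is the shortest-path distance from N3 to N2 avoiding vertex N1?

Paths from N3 to N2 avoiding N1:
N3 -> N0 -> N5 -> N4 -> N2: 8 + 5 + 3 + 9 = 25
N3 -> N0 -> N4 -> N2: 8 + 9 + 9 = 26
N3 -> N0 -> N4 -> N5 -> N2: 8 + 9 + 3 + 8 = 28
N3 -> N0 -> N5 -> N2: 8 + 5 + 8 = 21
The minimum is 21.

21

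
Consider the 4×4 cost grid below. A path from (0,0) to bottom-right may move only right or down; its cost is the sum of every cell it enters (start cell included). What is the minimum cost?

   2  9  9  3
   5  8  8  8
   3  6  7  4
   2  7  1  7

Take r0c0→r1c0→r2c0→r3c0→r3c1→r3c2→r3c3 for a total of 2 + 5 + 3 + 2 + 7 + 1 + 7 = 27.
(Top row then right column would cost 42.)

27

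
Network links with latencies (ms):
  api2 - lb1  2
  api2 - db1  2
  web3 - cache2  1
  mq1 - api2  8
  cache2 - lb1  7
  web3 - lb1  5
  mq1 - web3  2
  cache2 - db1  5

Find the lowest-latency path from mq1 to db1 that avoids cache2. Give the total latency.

10

Paths from mq1 to db1 avoiding cache2:
mq1 -> web3 -> lb1 -> api2 -> db1: 2 + 5 + 2 + 2 = 11
mq1 -> api2 -> db1: 8 + 2 = 10
Shortest: 10 ms.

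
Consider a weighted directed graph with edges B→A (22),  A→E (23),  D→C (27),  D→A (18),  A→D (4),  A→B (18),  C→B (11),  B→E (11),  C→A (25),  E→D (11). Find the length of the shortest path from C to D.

Paths from C to D:
C -> B -> A -> E -> D: 11 + 22 + 23 + 11 = 67
C -> B -> E -> D: 11 + 11 + 11 = 33
C -> A -> D: 25 + 4 = 29
C -> B -> A -> D: 11 + 22 + 4 = 37
C -> A -> B -> E -> D: 25 + 18 + 11 + 11 = 65
C -> A -> E -> D: 25 + 23 + 11 = 59
The minimum is 29.

29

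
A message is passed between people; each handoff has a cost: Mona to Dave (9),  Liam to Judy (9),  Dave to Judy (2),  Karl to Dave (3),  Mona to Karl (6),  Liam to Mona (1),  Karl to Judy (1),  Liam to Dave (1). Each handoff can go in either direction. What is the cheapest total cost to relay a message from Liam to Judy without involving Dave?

8

Paths from Liam to Judy avoiding Dave:
Liam-Mona-Karl-Judy: 1 + 6 + 1 = 8
Liam-Judy: 9
Best route has total 8.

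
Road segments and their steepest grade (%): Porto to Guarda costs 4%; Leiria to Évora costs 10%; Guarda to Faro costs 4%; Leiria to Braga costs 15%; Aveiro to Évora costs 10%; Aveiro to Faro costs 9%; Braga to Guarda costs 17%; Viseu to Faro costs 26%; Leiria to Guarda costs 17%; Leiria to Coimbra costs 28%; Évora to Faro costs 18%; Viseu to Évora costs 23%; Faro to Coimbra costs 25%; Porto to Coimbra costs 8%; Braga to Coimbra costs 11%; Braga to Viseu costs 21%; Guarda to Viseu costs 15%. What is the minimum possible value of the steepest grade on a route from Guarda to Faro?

Some routes from Guarda to Faro:
Guarda - Faro: max(4) = 4
Guarda - Braga - Leiria - Évora - Aveiro - Faro: max(17, 15, 10, 10, 9) = 17
Guarda - Leiria - Évora - Aveiro - Faro: max(17, 10, 10, 9) = 17
Guarda - Porto - Coimbra - Braga - Leiria - Évora - Aveiro - Faro: max(4, 8, 11, 15, 10, 10, 9) = 15
The minimum achievable maximum is 4%.

4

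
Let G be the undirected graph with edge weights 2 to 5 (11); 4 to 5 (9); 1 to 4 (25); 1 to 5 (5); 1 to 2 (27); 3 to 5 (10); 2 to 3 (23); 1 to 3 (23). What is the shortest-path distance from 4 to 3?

19

A few of the 4→3 routes:
4→5→3: 9 + 10 = 19
4→1→5→3: 25 + 5 + 10 = 40
4→5→1→3: 9 + 5 + 23 = 37
4→5→2→3: 9 + 11 + 23 = 43
4→1→5→2→3: 25 + 5 + 11 + 23 = 64
4→1→3: 25 + 23 = 48
Best route has total 19.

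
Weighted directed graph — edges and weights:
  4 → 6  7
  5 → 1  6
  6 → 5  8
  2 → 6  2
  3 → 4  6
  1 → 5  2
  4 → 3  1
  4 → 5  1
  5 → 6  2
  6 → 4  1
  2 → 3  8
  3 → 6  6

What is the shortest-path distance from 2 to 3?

Paths from 2 to 3:
2 → 6 → 4 → 3: 2 + 1 + 1 = 4
2 → 3: 8
The minimum is 4.

4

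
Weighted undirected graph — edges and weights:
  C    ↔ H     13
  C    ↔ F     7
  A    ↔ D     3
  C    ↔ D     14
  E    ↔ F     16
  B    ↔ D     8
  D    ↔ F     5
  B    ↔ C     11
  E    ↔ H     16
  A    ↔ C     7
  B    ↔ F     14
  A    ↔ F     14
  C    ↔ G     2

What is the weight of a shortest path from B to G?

13

Checking several routes:
B→D→A→C→G: 8 + 3 + 7 + 2 = 20
B→D→F→C→G: 8 + 5 + 7 + 2 = 22
B→C→G: 11 + 2 = 13
Best route has total 13.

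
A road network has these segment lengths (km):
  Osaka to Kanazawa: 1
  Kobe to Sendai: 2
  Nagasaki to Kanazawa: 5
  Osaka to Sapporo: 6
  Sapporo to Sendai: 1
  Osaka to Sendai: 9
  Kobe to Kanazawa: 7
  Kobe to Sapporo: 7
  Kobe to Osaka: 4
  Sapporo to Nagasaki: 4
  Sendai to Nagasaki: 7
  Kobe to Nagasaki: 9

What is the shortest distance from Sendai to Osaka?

A few of the Sendai→Osaka routes:
Sendai -> Kobe -> Osaka: 2 + 4 = 6
Sendai -> Osaka: 9
Sendai -> Sapporo -> Osaka: 1 + 6 = 7
The minimum is 6 km.

6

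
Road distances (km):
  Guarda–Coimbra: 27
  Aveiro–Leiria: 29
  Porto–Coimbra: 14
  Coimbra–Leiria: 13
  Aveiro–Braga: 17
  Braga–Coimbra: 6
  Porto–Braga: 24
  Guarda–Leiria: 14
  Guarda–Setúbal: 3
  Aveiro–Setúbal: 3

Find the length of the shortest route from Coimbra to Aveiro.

23

A few of the Coimbra→Aveiro routes:
Coimbra→Leiria→Aveiro: 13 + 29 = 42
Coimbra→Leiria→Guarda→Setúbal→Aveiro: 13 + 14 + 3 + 3 = 33
Coimbra→Braga→Aveiro: 6 + 17 = 23
Coimbra→Porto→Braga→Aveiro: 14 + 24 + 17 = 55
Coimbra→Guarda→Setúbal→Aveiro: 27 + 3 + 3 = 33
The minimum is 23 km.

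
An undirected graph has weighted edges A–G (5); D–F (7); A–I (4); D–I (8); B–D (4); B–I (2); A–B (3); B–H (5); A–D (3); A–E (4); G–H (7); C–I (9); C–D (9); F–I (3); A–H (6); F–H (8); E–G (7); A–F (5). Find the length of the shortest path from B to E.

A few of the B→E routes:
B-I-F-A-E: 2 + 3 + 5 + 4 = 14
B-H-A-E: 5 + 6 + 4 = 15
B-I-A-E: 2 + 4 + 4 = 10
B-A-E: 3 + 4 = 7
B-D-A-E: 4 + 3 + 4 = 11
The minimum is 7.

7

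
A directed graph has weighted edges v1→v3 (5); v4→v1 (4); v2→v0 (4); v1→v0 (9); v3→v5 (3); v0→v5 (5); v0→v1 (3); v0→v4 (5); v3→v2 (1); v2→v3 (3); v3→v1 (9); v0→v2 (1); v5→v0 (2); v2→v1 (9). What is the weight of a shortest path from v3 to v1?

A few of the v3→v1 routes:
v3→v1: 9
v3→v5→v0→v1: 3 + 2 + 3 = 8
v3→v2→v0→v1: 1 + 4 + 3 = 8
The minimum is 8.

8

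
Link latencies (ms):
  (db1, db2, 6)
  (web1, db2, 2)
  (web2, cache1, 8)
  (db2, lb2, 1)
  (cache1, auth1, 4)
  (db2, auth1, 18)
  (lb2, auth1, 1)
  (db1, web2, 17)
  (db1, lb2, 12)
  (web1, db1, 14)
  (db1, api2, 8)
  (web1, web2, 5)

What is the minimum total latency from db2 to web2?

7

Checking several routes:
db2-db1-web2: 6 + 17 = 23
db2-web1-web2: 2 + 5 = 7
db2-lb2-auth1-cache1-web2: 1 + 1 + 4 + 8 = 14
db2-auth1-cache1-web2: 18 + 4 + 8 = 30
db2-db1-web1-web2: 6 + 14 + 5 = 25
db2-lb2-db1-web2: 1 + 12 + 17 = 30
Shortest: 7 ms.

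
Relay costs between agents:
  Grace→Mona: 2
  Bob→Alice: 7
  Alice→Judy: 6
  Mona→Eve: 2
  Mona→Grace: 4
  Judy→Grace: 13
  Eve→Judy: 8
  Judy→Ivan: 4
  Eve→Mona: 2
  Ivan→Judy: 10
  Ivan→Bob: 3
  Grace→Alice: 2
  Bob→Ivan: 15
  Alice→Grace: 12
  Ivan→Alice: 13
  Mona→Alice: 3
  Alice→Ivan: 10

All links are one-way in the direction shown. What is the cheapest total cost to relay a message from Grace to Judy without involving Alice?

12

Paths from Grace to Judy avoiding Alice:
Grace - Mona - Eve - Judy: 2 + 2 + 8 = 12
The minimum is 12.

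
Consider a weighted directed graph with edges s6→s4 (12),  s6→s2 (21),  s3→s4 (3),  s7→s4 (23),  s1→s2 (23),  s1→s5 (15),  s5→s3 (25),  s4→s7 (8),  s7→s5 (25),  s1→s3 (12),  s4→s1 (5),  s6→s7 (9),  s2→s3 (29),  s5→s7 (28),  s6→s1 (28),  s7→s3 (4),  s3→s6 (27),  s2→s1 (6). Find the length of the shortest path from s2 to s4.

A few of the s2→s4 routes:
s2 → s1 → s5 → s3 → s4: 6 + 15 + 25 + 3 = 49
s2 → s1 → s3 → s4: 6 + 12 + 3 = 21
s2 → s3 → s4: 29 + 3 = 32
Shortest: 21.

21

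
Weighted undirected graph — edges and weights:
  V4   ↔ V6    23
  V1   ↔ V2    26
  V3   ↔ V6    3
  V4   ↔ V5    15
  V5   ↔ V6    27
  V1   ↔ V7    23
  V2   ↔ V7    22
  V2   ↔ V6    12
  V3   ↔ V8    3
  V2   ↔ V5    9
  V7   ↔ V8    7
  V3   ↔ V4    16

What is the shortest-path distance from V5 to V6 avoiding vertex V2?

Candidate routes:
V5 -> V6: 27
V5 -> V4 -> V6: 15 + 23 = 38
V5 -> V4 -> V3 -> V6: 15 + 16 + 3 = 34
Best route has total 27.

27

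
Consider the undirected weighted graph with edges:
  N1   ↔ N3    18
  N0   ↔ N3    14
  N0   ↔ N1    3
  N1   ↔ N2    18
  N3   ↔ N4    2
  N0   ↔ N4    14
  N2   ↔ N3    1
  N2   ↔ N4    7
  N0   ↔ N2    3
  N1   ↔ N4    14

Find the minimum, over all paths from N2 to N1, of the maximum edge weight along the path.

3

Checking several routes:
N2-N3-N0-N4-N1: max(1, 14, 14, 14) = 14
N2-N3-N4-N1: max(1, 2, 14) = 14
N2-N3-N4-N0-N1: max(1, 2, 14, 3) = 14
N2-N3-N0-N1: max(1, 14, 3) = 14
N2-N0-N1: max(3, 3) = 3
Smallest bottleneck: 3.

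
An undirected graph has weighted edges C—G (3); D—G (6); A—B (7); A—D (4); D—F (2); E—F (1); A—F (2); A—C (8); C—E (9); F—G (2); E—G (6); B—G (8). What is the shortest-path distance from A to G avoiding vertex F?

Candidate routes:
A → B → G: 7 + 8 = 15
A → C → E → G: 8 + 9 + 6 = 23
A → C → G: 8 + 3 = 11
A → D → G: 4 + 6 = 10
Shortest: 10.

10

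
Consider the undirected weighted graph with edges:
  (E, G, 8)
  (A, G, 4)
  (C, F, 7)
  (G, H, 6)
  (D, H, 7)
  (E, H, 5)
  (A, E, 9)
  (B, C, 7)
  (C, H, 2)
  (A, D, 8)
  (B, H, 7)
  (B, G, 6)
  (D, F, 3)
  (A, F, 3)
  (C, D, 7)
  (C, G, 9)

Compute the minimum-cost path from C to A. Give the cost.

Some routes from C to A:
C → D → A: 7 + 8 = 15
C → H → G → A: 2 + 6 + 4 = 12
C → F → A: 7 + 3 = 10
C → G → A: 9 + 4 = 13
C → H → D → F → A: 2 + 7 + 3 + 3 = 15
C → D → F → A: 7 + 3 + 3 = 13
Best route has total 10.

10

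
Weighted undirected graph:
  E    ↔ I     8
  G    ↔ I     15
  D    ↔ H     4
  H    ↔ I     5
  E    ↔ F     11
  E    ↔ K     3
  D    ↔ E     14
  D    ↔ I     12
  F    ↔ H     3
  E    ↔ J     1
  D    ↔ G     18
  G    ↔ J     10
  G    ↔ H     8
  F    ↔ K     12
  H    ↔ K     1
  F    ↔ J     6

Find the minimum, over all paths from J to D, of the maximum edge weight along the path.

Checking several routes:
J-E-K-H-D: max(1, 3, 1, 4) = 4
J-E-I-H-D: max(1, 8, 5, 4) = 8
J-F-H-D: max(6, 3, 4) = 6
Best route has worst link 4.

4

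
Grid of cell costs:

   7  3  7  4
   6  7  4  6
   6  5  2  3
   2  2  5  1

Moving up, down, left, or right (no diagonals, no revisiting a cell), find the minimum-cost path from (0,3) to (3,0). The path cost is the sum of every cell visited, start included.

One optimal route is (0,3)→(1,3)→(2,3)→(3,3)→(3,2)→(3,1)→(3,0).
Its cost is 4 + 6 + 3 + 1 + 5 + 2 + 2 = 23.

23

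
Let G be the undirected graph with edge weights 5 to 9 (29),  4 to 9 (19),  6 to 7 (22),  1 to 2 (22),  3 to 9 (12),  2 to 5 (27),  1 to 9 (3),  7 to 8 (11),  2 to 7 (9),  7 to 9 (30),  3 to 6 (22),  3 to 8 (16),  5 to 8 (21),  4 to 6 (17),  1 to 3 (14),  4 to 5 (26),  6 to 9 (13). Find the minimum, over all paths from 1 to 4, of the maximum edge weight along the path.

Some routes from 1 to 4:
1 - 9 - 4: max(3, 19) = 19
1 - 3 - 9 - 4: max(14, 12, 19) = 19
1 - 9 - 3 - 6 - 4: max(3, 12, 22, 17) = 22
1 - 9 - 3 - 8 - 7 - 6 - 4: max(3, 12, 16, 11, 22, 17) = 22
1 - 3 - 9 - 6 - 4: max(14, 12, 13, 17) = 17
1 - 9 - 6 - 4: max(3, 13, 17) = 17
Best route has worst link 17.

17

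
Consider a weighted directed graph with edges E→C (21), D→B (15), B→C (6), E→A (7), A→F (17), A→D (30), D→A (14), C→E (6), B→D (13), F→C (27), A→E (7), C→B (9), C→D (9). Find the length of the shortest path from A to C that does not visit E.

Paths from A to C avoiding E:
A-D-B-C: 30 + 15 + 6 = 51
A-F-C: 17 + 27 = 44
Best route has total 44.

44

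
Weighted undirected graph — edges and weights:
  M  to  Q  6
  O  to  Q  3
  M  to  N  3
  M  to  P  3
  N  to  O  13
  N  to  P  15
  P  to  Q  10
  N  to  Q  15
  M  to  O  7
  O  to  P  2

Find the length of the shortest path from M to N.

3

A few of the M→N routes:
M→O→N: 7 + 13 = 20
M→Q→N: 6 + 15 = 21
M→P→O→N: 3 + 2 + 13 = 18
M→N: 3
M→P→N: 3 + 15 = 18
M→Q→O→N: 6 + 3 + 13 = 22
Shortest: 3.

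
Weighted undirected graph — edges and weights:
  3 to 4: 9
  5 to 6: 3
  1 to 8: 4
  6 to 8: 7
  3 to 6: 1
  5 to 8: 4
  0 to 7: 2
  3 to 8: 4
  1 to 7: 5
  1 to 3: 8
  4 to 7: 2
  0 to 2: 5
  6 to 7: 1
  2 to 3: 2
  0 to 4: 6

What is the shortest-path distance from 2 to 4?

A few of the 2→4 routes:
2 → 0 → 7 → 4: 5 + 2 + 2 = 9
2 → 0 → 4: 5 + 6 = 11
2 → 3 → 6 → 7 → 4: 2 + 1 + 1 + 2 = 6
Best route has total 6.

6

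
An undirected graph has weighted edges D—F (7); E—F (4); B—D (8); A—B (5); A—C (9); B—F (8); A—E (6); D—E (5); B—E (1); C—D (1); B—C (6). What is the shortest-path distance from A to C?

9

Checking several routes:
A-B-E-D-C: 5 + 1 + 5 + 1 = 12
A-B-D-C: 5 + 8 + 1 = 14
A-B-C: 5 + 6 = 11
A-C: 9
A-E-D-C: 6 + 5 + 1 = 12
A-E-B-C: 6 + 1 + 6 = 13
Best route has total 9.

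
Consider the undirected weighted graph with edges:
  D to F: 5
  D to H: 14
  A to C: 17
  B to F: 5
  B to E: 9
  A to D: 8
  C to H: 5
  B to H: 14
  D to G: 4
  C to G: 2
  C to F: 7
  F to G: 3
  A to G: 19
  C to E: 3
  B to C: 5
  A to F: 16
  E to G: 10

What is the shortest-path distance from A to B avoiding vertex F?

Checking several routes:
A - C - E - B: 17 + 3 + 9 = 29
A - C - B: 17 + 5 = 22
A - D - G - C - B: 8 + 4 + 2 + 5 = 19
A - D - G - E - C - B: 8 + 4 + 10 + 3 + 5 = 30
A - D - G - C - E - B: 8 + 4 + 2 + 3 + 9 = 26
A - G - C - B: 19 + 2 + 5 = 26
The minimum is 19.

19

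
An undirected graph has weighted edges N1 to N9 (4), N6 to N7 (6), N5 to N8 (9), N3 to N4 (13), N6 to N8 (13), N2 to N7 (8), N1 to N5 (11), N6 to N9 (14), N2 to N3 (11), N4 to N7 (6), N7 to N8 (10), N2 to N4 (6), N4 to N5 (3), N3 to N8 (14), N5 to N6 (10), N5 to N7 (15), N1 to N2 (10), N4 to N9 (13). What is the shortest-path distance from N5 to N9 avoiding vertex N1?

Checking several routes:
N5-N4-N9: 3 + 13 = 16
N5-N6-N9: 10 + 14 = 24
N5-N4-N7-N6-N9: 3 + 6 + 6 + 14 = 29
Best route has total 16.

16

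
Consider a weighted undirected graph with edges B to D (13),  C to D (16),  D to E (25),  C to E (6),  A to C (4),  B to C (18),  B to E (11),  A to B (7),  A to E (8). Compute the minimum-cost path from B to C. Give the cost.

Checking several routes:
B→A→C: 7 + 4 = 11
B→C: 18
B→E→C: 11 + 6 = 17
The minimum is 11.

11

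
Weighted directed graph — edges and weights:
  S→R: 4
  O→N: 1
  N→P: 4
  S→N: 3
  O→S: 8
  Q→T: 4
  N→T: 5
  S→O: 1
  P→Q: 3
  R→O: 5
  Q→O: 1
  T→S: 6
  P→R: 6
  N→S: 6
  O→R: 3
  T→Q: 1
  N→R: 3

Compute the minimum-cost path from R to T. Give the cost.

Checking several routes:
R→O→N→T: 5 + 1 + 5 = 11
R→O→S→N→T: 5 + 8 + 3 + 5 = 21
R→O→N→P→Q→T: 5 + 1 + 4 + 3 + 4 = 17
Shortest: 11.

11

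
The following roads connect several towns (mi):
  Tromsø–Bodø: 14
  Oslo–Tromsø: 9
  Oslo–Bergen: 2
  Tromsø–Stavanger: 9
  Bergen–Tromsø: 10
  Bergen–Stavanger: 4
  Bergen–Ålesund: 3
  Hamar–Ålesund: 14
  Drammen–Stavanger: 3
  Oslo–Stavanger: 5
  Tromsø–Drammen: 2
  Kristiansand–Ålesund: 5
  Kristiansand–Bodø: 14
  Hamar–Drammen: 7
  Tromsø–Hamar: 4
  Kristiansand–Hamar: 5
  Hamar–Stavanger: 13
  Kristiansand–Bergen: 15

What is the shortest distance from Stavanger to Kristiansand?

12

Some routes from Stavanger to Kristiansand:
Stavanger - Drammen - Hamar - Kristiansand: 3 + 7 + 5 = 15
Stavanger - Drammen - Tromsø - Hamar - Kristiansand: 3 + 2 + 4 + 5 = 14
Stavanger - Bergen - Ålesund - Kristiansand: 4 + 3 + 5 = 12
Best route has total 12 mi.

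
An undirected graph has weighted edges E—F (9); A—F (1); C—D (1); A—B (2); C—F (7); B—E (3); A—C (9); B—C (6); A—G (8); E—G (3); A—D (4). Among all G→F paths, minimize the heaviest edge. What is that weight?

3

A few of the G→F routes:
G → A → B → C → F: max(8, 2, 6, 7) = 8
G → A → D → C → F: max(8, 4, 1, 7) = 8
G → E → B → A → D → C → F: max(3, 3, 2, 4, 1, 7) = 7
G → E → B → C → F: max(3, 3, 6, 7) = 7
G → E → B → A → F: max(3, 3, 2, 1) = 3
G → E → B → C → D → A → F: max(3, 3, 6, 1, 4, 1) = 6
Best route has worst link 3.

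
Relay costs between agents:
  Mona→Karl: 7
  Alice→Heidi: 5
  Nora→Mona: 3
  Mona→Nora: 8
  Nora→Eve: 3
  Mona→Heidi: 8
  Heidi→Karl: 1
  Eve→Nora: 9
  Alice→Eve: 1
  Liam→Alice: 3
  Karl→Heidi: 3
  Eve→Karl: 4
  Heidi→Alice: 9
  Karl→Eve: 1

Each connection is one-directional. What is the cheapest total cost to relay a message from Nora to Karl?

Routes from Nora to Karl:
Nora→Mona→Karl: 3 + 7 = 10
Nora→Mona→Heidi→Karl: 3 + 8 + 1 = 12
Nora→Mona→Heidi→Alice→Eve→Karl: 3 + 8 + 9 + 1 + 4 = 25
Nora→Eve→Karl: 3 + 4 = 7
Shortest: 7.

7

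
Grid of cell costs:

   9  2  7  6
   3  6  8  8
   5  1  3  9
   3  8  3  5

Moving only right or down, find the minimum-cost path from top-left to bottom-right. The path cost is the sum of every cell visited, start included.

29

Path r0c0 -> r0c1 -> r1c1 -> r2c1 -> r2c2 -> r3c2 -> r3c3: 9 + 2 + 6 + 1 + 3 + 3 + 5 = 29.
(Top row then right column would cost 46.)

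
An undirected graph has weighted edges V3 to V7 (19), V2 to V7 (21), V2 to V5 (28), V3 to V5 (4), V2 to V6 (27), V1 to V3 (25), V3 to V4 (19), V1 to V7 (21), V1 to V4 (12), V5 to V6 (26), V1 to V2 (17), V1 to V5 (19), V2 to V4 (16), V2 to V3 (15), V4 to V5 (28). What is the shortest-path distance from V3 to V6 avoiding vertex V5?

Comparing a few candidate routes:
V3→V1→V2→V6: 25 + 17 + 27 = 69
V3→V4→V1→V2→V6: 19 + 12 + 17 + 27 = 75
V3→V7→V2→V6: 19 + 21 + 27 = 67
V3→V4→V2→V6: 19 + 16 + 27 = 62
V3→V2→V6: 15 + 27 = 42
The minimum is 42.

42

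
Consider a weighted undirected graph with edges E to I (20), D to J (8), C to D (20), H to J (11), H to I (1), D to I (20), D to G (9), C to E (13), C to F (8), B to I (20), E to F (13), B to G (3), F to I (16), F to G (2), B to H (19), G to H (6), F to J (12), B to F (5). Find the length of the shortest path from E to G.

15

Checking several routes:
E-F-B-G: 13 + 5 + 3 = 21
E-F-G: 13 + 2 = 15
E-I-H-G: 20 + 1 + 6 = 27
E-C-F-B-G: 13 + 8 + 5 + 3 = 29
E-F-I-H-G: 13 + 16 + 1 + 6 = 36
E-C-F-G: 13 + 8 + 2 = 23
Shortest: 15.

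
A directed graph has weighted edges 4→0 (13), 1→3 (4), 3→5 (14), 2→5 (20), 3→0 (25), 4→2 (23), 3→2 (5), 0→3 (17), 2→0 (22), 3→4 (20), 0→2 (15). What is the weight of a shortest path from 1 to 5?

Paths from 1 to 5:
1 - 3 - 4 - 2 - 5: 4 + 20 + 23 + 20 = 67
1 - 3 - 5: 4 + 14 = 18
1 - 3 - 2 - 5: 4 + 5 + 20 = 29
1 - 3 - 4 - 0 - 2 - 5: 4 + 20 + 13 + 15 + 20 = 72
1 - 3 - 0 - 2 - 5: 4 + 25 + 15 + 20 = 64
Shortest: 18.

18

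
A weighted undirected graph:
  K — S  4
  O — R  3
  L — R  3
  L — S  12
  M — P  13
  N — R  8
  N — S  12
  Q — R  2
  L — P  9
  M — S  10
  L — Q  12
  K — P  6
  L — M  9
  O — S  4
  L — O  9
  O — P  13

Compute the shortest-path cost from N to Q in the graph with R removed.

36

A few of the N→Q routes:
N-S-M-L-Q: 12 + 10 + 9 + 12 = 43
N-S-O-P-L-Q: 12 + 4 + 13 + 9 + 12 = 50
N-S-L-Q: 12 + 12 + 12 = 36
N-S-O-L-Q: 12 + 4 + 9 + 12 = 37
N-S-K-P-L-Q: 12 + 4 + 6 + 9 + 12 = 43
The minimum is 36.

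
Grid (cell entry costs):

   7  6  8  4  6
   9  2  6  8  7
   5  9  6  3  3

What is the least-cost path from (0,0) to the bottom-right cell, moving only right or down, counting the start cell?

33

Path (0,0) → (0,1) → (1,1) → (1,2) → (2,2) → (2,3) → (2,4): 7 + 6 + 2 + 6 + 6 + 3 + 3 = 33.
For comparison, the top-then-right route costs 41.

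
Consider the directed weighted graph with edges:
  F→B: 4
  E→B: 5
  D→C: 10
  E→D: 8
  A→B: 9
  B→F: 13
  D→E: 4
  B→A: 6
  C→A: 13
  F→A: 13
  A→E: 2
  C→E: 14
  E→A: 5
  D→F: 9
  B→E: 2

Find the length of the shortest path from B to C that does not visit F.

Routes from B to C avoiding F:
B - A - E - D - C: 6 + 2 + 8 + 10 = 26
B - E - D - C: 2 + 8 + 10 = 20
Shortest: 20.

20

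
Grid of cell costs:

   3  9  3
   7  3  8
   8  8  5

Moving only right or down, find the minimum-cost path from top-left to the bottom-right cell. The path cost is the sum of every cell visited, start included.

26

One optimal route is (0,0)→(1,0)→(1,1)→(1,2)→(2,2).
Its cost is 3 + 7 + 3 + 8 + 5 = 26.
(Top row then right column would cost 28.)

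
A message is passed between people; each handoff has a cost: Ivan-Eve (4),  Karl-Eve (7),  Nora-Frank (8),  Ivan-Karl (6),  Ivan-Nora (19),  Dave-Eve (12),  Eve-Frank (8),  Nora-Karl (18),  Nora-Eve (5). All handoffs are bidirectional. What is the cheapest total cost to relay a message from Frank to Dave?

20

Comparing a few candidate routes:
Frank → Nora → Karl → Ivan → Eve → Dave: 8 + 18 + 6 + 4 + 12 = 48
Frank → Nora → Ivan → Eve → Dave: 8 + 19 + 4 + 12 = 43
Frank → Nora → Karl → Eve → Dave: 8 + 18 + 7 + 12 = 45
Frank → Eve → Dave: 8 + 12 = 20
Frank → Nora → Eve → Dave: 8 + 5 + 12 = 25
Best route has total 20.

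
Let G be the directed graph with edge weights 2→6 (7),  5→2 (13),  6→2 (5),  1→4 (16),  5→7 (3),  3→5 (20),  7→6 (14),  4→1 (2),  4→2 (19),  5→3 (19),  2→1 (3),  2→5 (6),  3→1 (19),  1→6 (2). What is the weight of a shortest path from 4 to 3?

Candidate routes:
4-1-6-2-5-3: 2 + 2 + 5 + 6 + 19 = 34
4-2-5-3: 19 + 6 + 19 = 44
Shortest: 34.

34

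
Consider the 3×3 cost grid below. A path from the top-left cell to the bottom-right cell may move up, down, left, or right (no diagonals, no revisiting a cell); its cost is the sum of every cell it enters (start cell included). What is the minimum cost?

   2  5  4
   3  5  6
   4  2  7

One optimal route is [0,0] [1,0] [2,0] [2,1] [2,2].
Its cost is 2 + 3 + 4 + 2 + 7 = 18.

18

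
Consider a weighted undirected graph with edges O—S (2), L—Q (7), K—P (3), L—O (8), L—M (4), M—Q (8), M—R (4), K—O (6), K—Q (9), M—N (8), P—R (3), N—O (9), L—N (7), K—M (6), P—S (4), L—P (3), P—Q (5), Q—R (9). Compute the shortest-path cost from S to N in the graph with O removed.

Comparing a few candidate routes:
S - P - L - N: 4 + 3 + 7 = 14
S - P - R - M - N: 4 + 3 + 4 + 8 = 19
S - P - L - M - N: 4 + 3 + 4 + 8 = 19
Shortest: 14.

14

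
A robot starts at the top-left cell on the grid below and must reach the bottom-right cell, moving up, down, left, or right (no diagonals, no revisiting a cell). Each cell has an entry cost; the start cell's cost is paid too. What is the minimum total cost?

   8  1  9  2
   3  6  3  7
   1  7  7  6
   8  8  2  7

34

Path [0,0]→[0,1]→[1,1]→[1,2]→[2,2]→[3,2]→[3,3]: 8 + 1 + 6 + 3 + 7 + 2 + 7 = 34.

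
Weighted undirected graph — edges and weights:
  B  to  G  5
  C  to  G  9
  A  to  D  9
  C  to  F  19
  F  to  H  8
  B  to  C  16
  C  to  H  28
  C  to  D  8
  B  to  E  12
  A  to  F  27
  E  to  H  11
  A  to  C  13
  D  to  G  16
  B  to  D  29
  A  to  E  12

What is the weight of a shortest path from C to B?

Comparing a few candidate routes:
C -> D -> G -> B: 8 + 16 + 5 = 29
C -> G -> B: 9 + 5 = 14
C -> A -> E -> B: 13 + 12 + 12 = 37
C -> B: 16
The minimum is 14.

14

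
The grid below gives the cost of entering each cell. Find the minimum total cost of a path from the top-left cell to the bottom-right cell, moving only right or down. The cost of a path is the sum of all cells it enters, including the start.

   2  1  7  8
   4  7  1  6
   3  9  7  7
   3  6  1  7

26

Take [0,0] [0,1] [0,2] [1,2] [2,2] [3,2] [3,3] for a total of 2 + 1 + 7 + 1 + 7 + 1 + 7 = 26.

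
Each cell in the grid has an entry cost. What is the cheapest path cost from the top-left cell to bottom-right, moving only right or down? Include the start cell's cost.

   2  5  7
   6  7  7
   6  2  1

Cheapest: r0c0 r0c1 r1c1 r2c1 r2c2
  2 + 5 + 7 + 2 + 1 = 17
(Top row then right column would cost 22.)

17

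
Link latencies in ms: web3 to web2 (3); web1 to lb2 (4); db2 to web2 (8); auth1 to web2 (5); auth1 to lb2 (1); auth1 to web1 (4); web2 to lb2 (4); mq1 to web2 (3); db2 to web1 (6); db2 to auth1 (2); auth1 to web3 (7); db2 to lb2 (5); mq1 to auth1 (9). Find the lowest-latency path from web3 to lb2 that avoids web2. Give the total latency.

8

Paths from web3 to lb2 avoiding web2:
web3→auth1→web1→db2→lb2: 7 + 4 + 6 + 5 = 22
web3→auth1→web1→lb2: 7 + 4 + 4 = 15
web3→auth1→lb2: 7 + 1 = 8
web3→auth1→db2→lb2: 7 + 2 + 5 = 14
web3→auth1→db2→web1→lb2: 7 + 2 + 6 + 4 = 19
Shortest: 8 ms.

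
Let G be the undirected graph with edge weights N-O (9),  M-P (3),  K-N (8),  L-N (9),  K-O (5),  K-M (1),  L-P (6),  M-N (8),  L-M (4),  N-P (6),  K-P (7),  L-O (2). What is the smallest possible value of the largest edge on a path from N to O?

6

A few of the N→O routes:
N - P - L - M - K - O: max(6, 6, 4, 1, 5) = 6
N - P - M - K - O: max(6, 3, 1, 5) = 6
N - P - L - O: max(6, 6, 2) = 6
Best route has worst link 6.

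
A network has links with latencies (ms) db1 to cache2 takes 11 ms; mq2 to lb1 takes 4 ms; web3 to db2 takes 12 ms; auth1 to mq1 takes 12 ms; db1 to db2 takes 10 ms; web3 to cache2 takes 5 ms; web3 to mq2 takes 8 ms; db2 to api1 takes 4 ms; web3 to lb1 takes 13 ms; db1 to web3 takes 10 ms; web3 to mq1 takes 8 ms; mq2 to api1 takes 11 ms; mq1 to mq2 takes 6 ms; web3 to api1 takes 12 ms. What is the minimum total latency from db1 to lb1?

22

Checking several routes:
db1→web3→lb1: 10 + 13 = 23
db1→web3→mq2→lb1: 10 + 8 + 4 = 22
db1→cache2→web3→mq2→lb1: 11 + 5 + 8 + 4 = 28
The minimum is 22 ms.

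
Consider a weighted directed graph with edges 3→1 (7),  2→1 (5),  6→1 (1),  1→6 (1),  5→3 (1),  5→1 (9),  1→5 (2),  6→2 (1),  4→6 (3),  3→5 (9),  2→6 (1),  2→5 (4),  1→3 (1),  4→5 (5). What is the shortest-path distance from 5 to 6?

9

Routes from 5 to 6:
5 → 1 → 6: 9 + 1 = 10
5 → 3 → 1 → 6: 1 + 7 + 1 = 9
Shortest: 9.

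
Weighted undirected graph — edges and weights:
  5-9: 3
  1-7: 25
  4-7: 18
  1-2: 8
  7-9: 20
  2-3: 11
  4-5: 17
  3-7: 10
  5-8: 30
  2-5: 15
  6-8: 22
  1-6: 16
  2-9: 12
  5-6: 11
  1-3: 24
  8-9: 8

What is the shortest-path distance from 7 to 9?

A few of the 7→9 routes:
7 -> 3 -> 2 -> 5 -> 9: 10 + 11 + 15 + 3 = 39
7 -> 1 -> 2 -> 9: 25 + 8 + 12 = 45
7 -> 1 -> 2 -> 5 -> 9: 25 + 8 + 15 + 3 = 51
7 -> 9: 20
7 -> 4 -> 5 -> 9: 18 + 17 + 3 = 38
7 -> 3 -> 2 -> 9: 10 + 11 + 12 = 33
The minimum is 20.

20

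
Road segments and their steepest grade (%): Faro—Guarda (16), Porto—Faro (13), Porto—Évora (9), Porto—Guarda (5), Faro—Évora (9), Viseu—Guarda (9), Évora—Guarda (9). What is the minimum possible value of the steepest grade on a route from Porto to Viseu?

9

Candidate routes:
Porto → Guarda → Viseu: max(5, 9) = 9
Porto → Faro → Évora → Guarda → Viseu: max(13, 9, 9, 9) = 13
Porto → Évora → Guarda → Viseu: max(9, 9, 9) = 9
Porto → Faro → Guarda → Viseu: max(13, 16, 9) = 16
Porto → Évora → Faro → Guarda → Viseu: max(9, 9, 16, 9) = 16
The minimum achievable maximum is 9%.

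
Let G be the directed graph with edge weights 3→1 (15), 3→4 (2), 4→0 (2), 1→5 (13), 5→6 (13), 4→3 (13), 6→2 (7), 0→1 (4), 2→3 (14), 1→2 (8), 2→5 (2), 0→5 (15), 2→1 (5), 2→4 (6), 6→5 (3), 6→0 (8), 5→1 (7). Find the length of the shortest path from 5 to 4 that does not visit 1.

Routes from 5 to 4 avoiding 1:
5→6→2→3→4: 13 + 7 + 14 + 2 = 36
5→6→2→4: 13 + 7 + 6 = 26
Best route has total 26.

26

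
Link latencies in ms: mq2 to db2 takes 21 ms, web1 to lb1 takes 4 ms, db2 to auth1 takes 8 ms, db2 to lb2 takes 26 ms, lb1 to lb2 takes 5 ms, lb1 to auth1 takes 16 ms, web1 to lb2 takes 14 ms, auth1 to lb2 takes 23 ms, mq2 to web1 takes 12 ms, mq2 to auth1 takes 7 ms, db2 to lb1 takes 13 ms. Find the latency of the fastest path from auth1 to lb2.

Checking several routes:
auth1 → mq2 → web1 → lb2: 7 + 12 + 14 = 33
auth1 → mq2 → web1 → lb1 → lb2: 7 + 12 + 4 + 5 = 28
auth1 → db2 → lb1 → lb2: 8 + 13 + 5 = 26
auth1 → lb1 → lb2: 16 + 5 = 21
auth1 → lb2: 23
Shortest: 21 ms.

21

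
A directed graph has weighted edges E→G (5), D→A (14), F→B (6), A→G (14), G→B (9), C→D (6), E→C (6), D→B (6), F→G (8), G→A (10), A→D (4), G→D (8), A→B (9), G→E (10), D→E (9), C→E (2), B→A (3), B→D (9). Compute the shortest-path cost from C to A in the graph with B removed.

17

Paths from C to A avoiding B:
C - E - G - A: 2 + 5 + 10 = 17
C - D - E - G - A: 6 + 9 + 5 + 10 = 30
C - E - G - D - A: 2 + 5 + 8 + 14 = 29
C - D - A: 6 + 14 = 20
The minimum is 17.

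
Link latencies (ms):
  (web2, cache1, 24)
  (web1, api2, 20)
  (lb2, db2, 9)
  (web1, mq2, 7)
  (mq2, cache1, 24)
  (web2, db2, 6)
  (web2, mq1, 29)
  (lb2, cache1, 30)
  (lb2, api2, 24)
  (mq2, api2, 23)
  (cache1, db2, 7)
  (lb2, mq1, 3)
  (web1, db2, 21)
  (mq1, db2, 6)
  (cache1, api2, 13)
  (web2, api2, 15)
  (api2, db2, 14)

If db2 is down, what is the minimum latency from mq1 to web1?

47

A few of the mq1→web1 routes:
mq1 - lb2 - api2 - mq2 - web1: 3 + 24 + 23 + 7 = 57
mq1 - web2 - api2 - web1: 29 + 15 + 20 = 64
mq1 - lb2 - cache1 - api2 - web1: 3 + 30 + 13 + 20 = 66
mq1 - lb2 - cache1 - mq2 - web1: 3 + 30 + 24 + 7 = 64
mq1 - lb2 - api2 - web1: 3 + 24 + 20 = 47
Shortest: 47 ms.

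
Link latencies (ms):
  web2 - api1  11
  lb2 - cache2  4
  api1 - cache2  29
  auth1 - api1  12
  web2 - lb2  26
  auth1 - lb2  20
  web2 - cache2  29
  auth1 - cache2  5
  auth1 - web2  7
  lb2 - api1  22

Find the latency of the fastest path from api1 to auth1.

12

Some routes from api1 to auth1:
api1 -> lb2 -> auth1: 22 + 20 = 42
api1 -> lb2 -> cache2 -> auth1: 22 + 4 + 5 = 31
api1 -> web2 -> auth1: 11 + 7 = 18
api1 -> auth1: 12
api1 -> cache2 -> auth1: 29 + 5 = 34
Shortest: 12 ms.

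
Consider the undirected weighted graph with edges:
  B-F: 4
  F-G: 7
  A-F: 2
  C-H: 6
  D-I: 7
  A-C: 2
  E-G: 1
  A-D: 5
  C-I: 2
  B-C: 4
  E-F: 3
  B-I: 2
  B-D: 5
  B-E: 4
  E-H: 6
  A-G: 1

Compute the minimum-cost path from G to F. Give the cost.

Checking several routes:
G→F: 7
G→A→F: 1 + 2 = 3
G→E→F: 1 + 3 = 4
G→E→B→F: 1 + 4 + 4 = 9
Shortest: 3.

3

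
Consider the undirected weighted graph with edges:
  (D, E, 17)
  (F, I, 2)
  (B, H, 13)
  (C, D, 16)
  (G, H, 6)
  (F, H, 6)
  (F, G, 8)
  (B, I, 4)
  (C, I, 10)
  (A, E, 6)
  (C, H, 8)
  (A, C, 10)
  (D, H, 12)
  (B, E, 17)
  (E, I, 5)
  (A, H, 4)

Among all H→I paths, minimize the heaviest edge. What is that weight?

6

Comparing a few candidate routes:
H-C-I: max(8, 10) = 10
H-G-F-I: max(6, 8, 2) = 8
H-F-I: max(6, 2) = 6
H-C-A-E-I: max(8, 10, 6, 5) = 10
H-A-E-I: max(4, 6, 5) = 6
The minimum achievable maximum is 6.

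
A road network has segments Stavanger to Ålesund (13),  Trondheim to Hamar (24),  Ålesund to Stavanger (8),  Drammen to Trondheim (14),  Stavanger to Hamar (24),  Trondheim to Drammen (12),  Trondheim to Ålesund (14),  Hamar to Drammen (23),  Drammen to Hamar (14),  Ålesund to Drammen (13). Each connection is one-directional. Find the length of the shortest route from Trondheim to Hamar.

24

Routes from Trondheim to Hamar:
Trondheim → Drammen → Hamar: 12 + 14 = 26
Trondheim → Ålesund → Drammen → Hamar: 14 + 13 + 14 = 41
Trondheim → Hamar: 24
Trondheim → Ålesund → Stavanger → Hamar: 14 + 8 + 24 = 46
Shortest: 24 mi.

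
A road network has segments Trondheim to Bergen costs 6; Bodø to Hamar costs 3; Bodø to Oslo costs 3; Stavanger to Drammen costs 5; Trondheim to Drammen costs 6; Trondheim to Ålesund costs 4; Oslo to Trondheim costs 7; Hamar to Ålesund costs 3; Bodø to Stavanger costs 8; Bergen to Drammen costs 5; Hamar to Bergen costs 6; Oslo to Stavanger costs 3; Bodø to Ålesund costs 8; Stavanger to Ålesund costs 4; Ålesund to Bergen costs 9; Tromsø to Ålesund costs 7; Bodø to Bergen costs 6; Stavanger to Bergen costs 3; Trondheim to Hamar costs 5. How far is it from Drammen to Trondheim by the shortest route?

A few of the Drammen→Trondheim routes:
Drammen → Stavanger → Oslo → Trondheim: 5 + 3 + 7 = 15
Drammen → Bergen → Trondheim: 5 + 6 = 11
Drammen → Trondheim: 6
Drammen → Stavanger → Bergen → Trondheim: 5 + 3 + 6 = 14
Drammen → Stavanger → Ålesund → Trondheim: 5 + 4 + 4 = 13
The minimum is 6.

6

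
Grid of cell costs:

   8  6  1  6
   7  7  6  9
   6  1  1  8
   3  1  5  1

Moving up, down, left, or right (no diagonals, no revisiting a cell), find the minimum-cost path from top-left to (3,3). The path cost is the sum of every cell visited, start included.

28

Cheapest: r0c0 -> r0c1 -> r0c2 -> r1c2 -> r2c2 -> r3c2 -> r3c3
  8 + 6 + 1 + 6 + 1 + 5 + 1 = 28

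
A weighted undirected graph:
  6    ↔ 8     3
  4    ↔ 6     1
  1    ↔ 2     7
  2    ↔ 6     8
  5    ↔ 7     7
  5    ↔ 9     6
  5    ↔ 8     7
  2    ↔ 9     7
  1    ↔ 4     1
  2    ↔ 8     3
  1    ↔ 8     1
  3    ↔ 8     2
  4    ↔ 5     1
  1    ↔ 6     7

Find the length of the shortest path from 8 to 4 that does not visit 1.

4

Paths from 8 to 4 avoiding 1:
8→5→9→2→6→4: 7 + 6 + 7 + 8 + 1 = 29
8→5→4: 7 + 1 = 8
8→6→4: 3 + 1 = 4
8→2→9→5→4: 3 + 7 + 6 + 1 = 17
8→6→2→9→5→4: 3 + 8 + 7 + 6 + 1 = 25
8→2→6→4: 3 + 8 + 1 = 12
Shortest: 4.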